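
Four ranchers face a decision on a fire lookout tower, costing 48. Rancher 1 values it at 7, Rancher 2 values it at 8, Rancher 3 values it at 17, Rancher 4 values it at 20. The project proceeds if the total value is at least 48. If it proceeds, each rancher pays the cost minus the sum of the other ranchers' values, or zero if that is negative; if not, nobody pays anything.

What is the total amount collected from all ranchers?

36

Total value 52 ≥ cost 48, so it is built.
Rancher 1: others sum to 45; max(0, 48 - 45) = 3.
Rancher 2: others sum to 44; max(0, 48 - 44) = 4.
Rancher 3: others sum to 35; max(0, 48 - 35) = 13.
Rancher 4: others sum to 32; max(0, 48 - 32) = 16.
Total collected = 3 + 4 + 13 + 16 = 36.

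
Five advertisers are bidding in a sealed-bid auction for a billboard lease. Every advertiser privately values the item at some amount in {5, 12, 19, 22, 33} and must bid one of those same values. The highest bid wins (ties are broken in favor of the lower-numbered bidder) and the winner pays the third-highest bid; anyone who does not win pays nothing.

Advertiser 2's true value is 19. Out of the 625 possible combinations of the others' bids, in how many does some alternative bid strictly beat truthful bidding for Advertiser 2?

64

Others bid (5, 5, 5, 22): truth gives 0; bid 22 gives 14 > 0. Violating.
Others bid (5, 5, 5, 33): truth gives 0; bid 33 gives 14 > 0. Violating.
Others bid (5, 5, 12, 22): truth gives 0; bid 22 gives 7 > 0. Violating.
Others bid (5, 5, 12, 33): truth gives 0; bid 33 gives 7 > 0. Violating.
Others bid (5, 5, 5, 5): truth gives 14; no alternative beats it.
Others bid (5, 5, 5, 12): truth gives 14; no alternative beats it.
(Checking all 625 profiles: 64 have a profitable deviation, 561 do not.)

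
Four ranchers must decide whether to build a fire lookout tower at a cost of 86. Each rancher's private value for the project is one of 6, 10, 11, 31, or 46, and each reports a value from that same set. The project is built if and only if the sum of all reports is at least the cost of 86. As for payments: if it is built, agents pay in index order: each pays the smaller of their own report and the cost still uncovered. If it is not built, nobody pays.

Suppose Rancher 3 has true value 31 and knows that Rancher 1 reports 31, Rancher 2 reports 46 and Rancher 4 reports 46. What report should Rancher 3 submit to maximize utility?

Report 6: project built, pays 6, utility 31 - 6 = 25.
Report 10: project built, pays 9, utility 31 - 9 = 22.
Report 11: project built, pays 9, utility 31 - 9 = 22.
Report 31: project built, pays 9, utility 31 - 9 = 22.
Report 46: project built, pays 9, utility 31 - 9 = 22.
The best choice is 6 with utility 25.

6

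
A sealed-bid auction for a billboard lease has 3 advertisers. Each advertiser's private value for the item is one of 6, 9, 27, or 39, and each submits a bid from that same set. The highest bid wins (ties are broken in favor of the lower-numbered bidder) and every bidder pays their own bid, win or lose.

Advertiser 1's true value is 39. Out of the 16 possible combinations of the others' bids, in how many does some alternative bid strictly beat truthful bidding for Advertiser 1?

Others bid (6, 6): truth gives 0; bid 6 gives 33 > 0. Violating.
Others bid (6, 9): truth gives 0; bid 9 gives 30 > 0. Violating.
Others bid (6, 27): truth gives 0; bid 27 gives 12 > 0. Violating.
Others bid (9, 6): truth gives 0; bid 9 gives 30 > 0. Violating.
Others bid (6, 39): truth gives 0; no alternative beats it.
Others bid (9, 39): truth gives 0; no alternative beats it.
(Checking all 16 profiles: 9 have a profitable deviation, 7 do not.)

9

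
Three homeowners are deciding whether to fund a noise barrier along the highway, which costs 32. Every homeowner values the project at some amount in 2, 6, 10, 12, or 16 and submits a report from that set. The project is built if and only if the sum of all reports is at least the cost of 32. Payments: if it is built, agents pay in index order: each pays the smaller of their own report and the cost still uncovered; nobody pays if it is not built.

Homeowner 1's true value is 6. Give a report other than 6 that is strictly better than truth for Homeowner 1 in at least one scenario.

2

Suppose Homeowner 2 reports 16 and Homeowner 3 reports 16.
Report 6: project built, pays 6, utility 6 - 6 = 0.
Report 2: project built, pays 2, utility 6 - 2 = 4.
So reporting 2 beats truth here (4 > 0).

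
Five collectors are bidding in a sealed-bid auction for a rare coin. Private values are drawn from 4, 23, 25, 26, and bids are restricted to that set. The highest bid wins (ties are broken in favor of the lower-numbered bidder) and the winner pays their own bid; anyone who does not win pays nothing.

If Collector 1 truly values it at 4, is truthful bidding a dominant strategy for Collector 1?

Yes

Check each profile of the others' bids and compare truth against every alternative bid.
Others bid (4, 4, 4, 4): truth gives 0, best alternative gives -19.
Others bid (4, 4, 4, 23): truth gives 0, best alternative gives -19.
Others bid (4, 4, 23, 4): truth gives 0, best alternative gives -19.
Others bid (4, 4, 23, 23): truth gives 0, best alternative gives -19.
Others bid (4, 23, 4, 4): truth gives 0, best alternative gives -19.
Others bid (4, 23, 4, 23): truth gives 0, best alternative gives -19.
(Remaining 250 profiles checked similarly; truth is weakly best in each.)
In every case the truthful bid is at least as good as any alternative, so it is a dominant strategy.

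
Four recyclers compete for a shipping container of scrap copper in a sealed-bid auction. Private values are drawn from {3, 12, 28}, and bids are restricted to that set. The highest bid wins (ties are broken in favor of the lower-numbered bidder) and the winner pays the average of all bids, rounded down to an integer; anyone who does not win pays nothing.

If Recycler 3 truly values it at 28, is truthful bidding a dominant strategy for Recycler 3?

No

Consider the case where Recycler 1 bids 3, Recycler 2 bids 3 and Recycler 4 bids 3.
Truthful bid 28: wins, pays 9, utility 28 - 9 = 19.
Bid 12 instead: wins, pays 5, utility 28 - 5 = 23.
Since 23 > 19, bidding 12 is strictly better here, so truthful bidding is not dominant.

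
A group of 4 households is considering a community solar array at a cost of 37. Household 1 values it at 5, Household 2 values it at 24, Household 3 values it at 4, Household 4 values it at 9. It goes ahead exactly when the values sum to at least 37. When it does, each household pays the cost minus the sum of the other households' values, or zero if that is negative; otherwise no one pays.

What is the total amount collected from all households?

23

Total value 42 ≥ cost 37, so it is built.
Household 1: others sum to 37; max(0, 37 - 37) = 0.
Household 2: others sum to 18; max(0, 37 - 18) = 19.
Household 3: others sum to 38; max(0, 37 - 38) = 0.
Household 4: others sum to 33; max(0, 37 - 33) = 4.
Total collected = 0 + 19 + 0 + 4 = 23.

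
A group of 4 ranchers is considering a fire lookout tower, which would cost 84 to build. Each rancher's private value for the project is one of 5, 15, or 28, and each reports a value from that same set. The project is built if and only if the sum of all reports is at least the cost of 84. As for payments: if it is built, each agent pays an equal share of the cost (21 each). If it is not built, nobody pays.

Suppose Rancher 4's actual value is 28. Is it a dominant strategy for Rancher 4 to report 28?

Yes

Check each profile of the others' reports and compare truth against every alternative report.
Others report (5, 28, 28): truth gives 7, best alternative gives 0.
Others report (15, 15, 28): truth gives 7, best alternative gives 0.
Others report (15, 28, 15): truth gives 7, best alternative gives 0.
Others report (28, 5, 28): truth gives 7, best alternative gives 0.
Others report (28, 15, 15): truth gives 7, best alternative gives 0.
Others report (28, 28, 5): truth gives 7, best alternative gives 0.
(Remaining 21 profiles checked similarly; truth is weakly best in each.)
In every case the truthful report is at least as good as any alternative, so it is a dominant strategy.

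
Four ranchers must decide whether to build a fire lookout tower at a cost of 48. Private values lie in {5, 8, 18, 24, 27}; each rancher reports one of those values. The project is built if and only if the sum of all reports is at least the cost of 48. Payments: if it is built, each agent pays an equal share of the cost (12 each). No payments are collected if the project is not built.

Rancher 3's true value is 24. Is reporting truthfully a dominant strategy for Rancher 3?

No

Consider the case where Rancher 1 reports 5, Rancher 2 reports 8 and Rancher 4 reports 8.
Truthful report 24: project not built, utility 0.
Report 27 instead: project built, pays 12, utility 24 - 12 = 12.
Since 12 > 0, reporting 27 is strictly better here, so truthful reporting is not dominant.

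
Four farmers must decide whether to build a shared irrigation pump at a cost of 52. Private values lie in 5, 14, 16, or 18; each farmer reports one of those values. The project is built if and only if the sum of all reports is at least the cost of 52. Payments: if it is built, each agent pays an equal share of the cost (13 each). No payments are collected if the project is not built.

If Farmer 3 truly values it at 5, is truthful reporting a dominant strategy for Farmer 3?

Yes

Check each profile of the others' reports and compare truth against every alternative report.
Others report (5, 16, 18): truth gives 0, best alternative gives -8.
Others report (5, 18, 16): truth gives 0, best alternative gives -8.
Others report (5, 18, 18): truth gives 0, best alternative gives -8.
Others report (14, 14, 14): truth gives 0, best alternative gives -8.
Others report (14, 14, 16): truth gives 0, best alternative gives -8.
Others report (14, 14, 18): truth gives 0, best alternative gives -8.
(Remaining 58 profiles checked similarly; truth is weakly best in each.)
In every case the truthful report is at least as good as any alternative, so it is a dominant strategy.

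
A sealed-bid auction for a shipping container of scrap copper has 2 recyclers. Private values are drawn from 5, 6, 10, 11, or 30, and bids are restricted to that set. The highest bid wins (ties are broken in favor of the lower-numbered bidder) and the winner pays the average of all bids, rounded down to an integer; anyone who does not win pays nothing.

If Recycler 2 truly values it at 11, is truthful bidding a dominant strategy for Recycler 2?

No

Consider the case where Recycler 1 bids 5.
Truthful bid 11: wins, pays 8, utility 11 - 8 = 3.
Bid 6 instead: wins, pays 5, utility 11 - 5 = 6.
Since 6 > 3, bidding 6 is strictly better here, so truthful bidding is not dominant.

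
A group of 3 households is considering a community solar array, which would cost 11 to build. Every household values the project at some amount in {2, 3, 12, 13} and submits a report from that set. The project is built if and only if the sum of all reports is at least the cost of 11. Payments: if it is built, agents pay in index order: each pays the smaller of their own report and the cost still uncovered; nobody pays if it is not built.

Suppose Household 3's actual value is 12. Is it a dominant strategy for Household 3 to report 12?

Check each profile of the others' reports and compare truth against every alternative report.
Others report (2, 12): truth gives 12, best alternative gives 12.
Others report (2, 13): truth gives 12, best alternative gives 12.
Others report (3, 12): truth gives 12, best alternative gives 12.
Others report (3, 13): truth gives 12, best alternative gives 12.
Others report (12, 2): truth gives 12, best alternative gives 12.
Others report (12, 3): truth gives 12, best alternative gives 12.
(Remaining 10 profiles checked similarly; truth is weakly best in each.)
In every case the truthful report is at least as good as any alternative, so it is a dominant strategy.

Yes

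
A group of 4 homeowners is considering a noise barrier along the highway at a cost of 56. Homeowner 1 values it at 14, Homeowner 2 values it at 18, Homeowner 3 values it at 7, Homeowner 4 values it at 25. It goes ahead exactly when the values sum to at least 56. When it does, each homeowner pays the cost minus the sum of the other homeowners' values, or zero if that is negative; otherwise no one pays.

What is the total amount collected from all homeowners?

33

Total value 64 ≥ cost 56, so it is built.
Homeowner 1: others sum to 50; max(0, 56 - 50) = 6.
Homeowner 2: others sum to 46; max(0, 56 - 46) = 10.
Homeowner 3: others sum to 57; max(0, 56 - 57) = 0.
Homeowner 4: others sum to 39; max(0, 56 - 39) = 17.
Total collected = 6 + 10 + 0 + 17 = 33.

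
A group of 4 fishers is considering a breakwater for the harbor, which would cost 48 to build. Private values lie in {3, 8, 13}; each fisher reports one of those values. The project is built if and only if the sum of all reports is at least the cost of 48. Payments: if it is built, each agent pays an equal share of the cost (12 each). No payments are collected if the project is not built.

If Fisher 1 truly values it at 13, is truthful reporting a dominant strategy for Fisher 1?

Check each profile of the others' reports and compare truth against every alternative report.
Others report (13, 13, 13): truth gives 1, best alternative gives 0.
Others report (3, 3, 3): truth gives 0, best alternative gives 0.
Others report (3, 3, 8): truth gives 0, best alternative gives 0.
Others report (3, 3, 13): truth gives 0, best alternative gives 0.
Others report (3, 8, 3): truth gives 0, best alternative gives 0.
Others report (3, 8, 8): truth gives 0, best alternative gives 0.
(Remaining 21 profiles checked similarly; truth is weakly best in each.)
In every case the truthful report is at least as good as any alternative, so it is a dominant strategy.

Yes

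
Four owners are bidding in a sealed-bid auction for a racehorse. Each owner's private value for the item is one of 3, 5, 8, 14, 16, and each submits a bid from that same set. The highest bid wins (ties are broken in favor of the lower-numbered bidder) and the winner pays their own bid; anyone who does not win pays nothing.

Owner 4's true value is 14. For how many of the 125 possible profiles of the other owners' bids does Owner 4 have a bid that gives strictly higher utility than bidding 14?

Others bid (3, 3, 3): truth gives 0; bid 5 gives 9 > 0. Violating.
Others bid (3, 3, 5): truth gives 0; bid 8 gives 6 > 0. Violating.
Others bid (3, 5, 3): truth gives 0; bid 8 gives 6 > 0. Violating.
Others bid (3, 5, 5): truth gives 0; bid 8 gives 6 > 0. Violating.
Others bid (3, 3, 8): truth gives 0; no alternative beats it.
Others bid (3, 3, 14): truth gives 0; no alternative beats it.
(Checking all 125 profiles: 8 have a profitable deviation, 117 do not.)

8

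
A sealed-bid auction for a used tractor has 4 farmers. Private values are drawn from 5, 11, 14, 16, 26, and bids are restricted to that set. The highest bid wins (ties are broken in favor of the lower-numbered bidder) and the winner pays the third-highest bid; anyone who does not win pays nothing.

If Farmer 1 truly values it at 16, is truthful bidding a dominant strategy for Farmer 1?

Consider the case where Farmer 2 bids 5, Farmer 3 bids 5 and Farmer 4 bids 26.
Truthful bid 16: loses, pays 0, utility 0.
Bid 26 instead: wins, pays 5, utility 16 - 5 = 11.
Since 11 > 0, bidding 26 is strictly better here, so truthful bidding is not dominant.

No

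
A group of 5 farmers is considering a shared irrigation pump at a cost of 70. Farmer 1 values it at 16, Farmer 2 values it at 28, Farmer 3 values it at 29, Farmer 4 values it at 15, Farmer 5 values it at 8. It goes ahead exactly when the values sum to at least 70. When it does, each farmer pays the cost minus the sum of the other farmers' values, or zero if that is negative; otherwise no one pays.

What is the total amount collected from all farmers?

Total value 96 ≥ cost 70, so it is built.
Farmer 1: others sum to 80; max(0, 70 - 80) = 0.
Farmer 2: others sum to 68; max(0, 70 - 68) = 2.
Farmer 3: others sum to 67; max(0, 70 - 67) = 3.
Farmer 4: others sum to 81; max(0, 70 - 81) = 0.
Farmer 5: others sum to 88; max(0, 70 - 88) = 0.
Total collected = 0 + 2 + 3 + 0 + 0 = 5.

5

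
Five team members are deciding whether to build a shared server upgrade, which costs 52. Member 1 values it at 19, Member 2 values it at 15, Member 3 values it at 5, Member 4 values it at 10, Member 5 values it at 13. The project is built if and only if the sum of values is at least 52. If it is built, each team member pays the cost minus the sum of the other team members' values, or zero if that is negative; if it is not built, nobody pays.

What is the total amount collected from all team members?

Total value 62 ≥ cost 52, so it is built.
Member 1: others sum to 43; max(0, 52 - 43) = 9.
Member 2: others sum to 47; max(0, 52 - 47) = 5.
Member 3: others sum to 57; max(0, 52 - 57) = 0.
Member 4: others sum to 52; max(0, 52 - 52) = 0.
Member 5: others sum to 49; max(0, 52 - 49) = 3.
Total collected = 9 + 5 + 0 + 0 + 3 = 17.

17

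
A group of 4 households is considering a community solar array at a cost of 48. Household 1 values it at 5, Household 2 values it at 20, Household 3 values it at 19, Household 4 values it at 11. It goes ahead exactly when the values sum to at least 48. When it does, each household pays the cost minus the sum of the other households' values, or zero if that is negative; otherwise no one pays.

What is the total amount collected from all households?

29

Total value 55 ≥ cost 48, so it is built.
Household 1: others sum to 50; max(0, 48 - 50) = 0.
Household 2: others sum to 35; max(0, 48 - 35) = 13.
Household 3: others sum to 36; max(0, 48 - 36) = 12.
Household 4: others sum to 44; max(0, 48 - 44) = 4.
Total collected = 0 + 13 + 12 + 4 = 29.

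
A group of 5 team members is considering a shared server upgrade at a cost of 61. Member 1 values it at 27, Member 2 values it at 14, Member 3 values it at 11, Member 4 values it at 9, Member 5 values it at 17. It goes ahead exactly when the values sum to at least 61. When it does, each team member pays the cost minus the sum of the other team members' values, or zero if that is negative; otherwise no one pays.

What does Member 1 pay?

Total value 78 ≥ cost 61, so the project is built.
The other team members' values sum to 51.
Cost minus that sum is 61 - 51 = 10.

10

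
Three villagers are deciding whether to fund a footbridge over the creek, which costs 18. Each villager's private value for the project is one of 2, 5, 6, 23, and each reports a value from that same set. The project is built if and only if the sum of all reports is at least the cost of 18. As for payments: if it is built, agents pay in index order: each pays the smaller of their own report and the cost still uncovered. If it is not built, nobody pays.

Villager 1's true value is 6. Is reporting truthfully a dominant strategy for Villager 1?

Consider the case where Villager 2 reports 2 and Villager 3 reports 23.
Truthful report 6: project built, pays 6, utility 6 - 6 = 0.
Report 2 instead: project built, pays 2, utility 6 - 2 = 4.
Since 4 > 0, reporting 2 is strictly better here, so truthful reporting is not dominant.

No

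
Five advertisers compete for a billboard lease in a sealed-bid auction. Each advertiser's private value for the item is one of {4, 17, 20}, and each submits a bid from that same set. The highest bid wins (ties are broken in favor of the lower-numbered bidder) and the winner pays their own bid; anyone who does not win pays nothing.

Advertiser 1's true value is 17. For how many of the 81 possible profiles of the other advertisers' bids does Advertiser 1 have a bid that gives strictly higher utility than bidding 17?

1

Others bid (4, 4, 4, 4): truth gives 0; bid 4 gives 13 > 0. Violating.
Others bid (4, 4, 4, 17): truth gives 0; no alternative beats it.
Others bid (4, 4, 4, 20): truth gives 0; no alternative beats it.
(Checking all 81 profiles: 1 has a profitable deviation, 80 do not.)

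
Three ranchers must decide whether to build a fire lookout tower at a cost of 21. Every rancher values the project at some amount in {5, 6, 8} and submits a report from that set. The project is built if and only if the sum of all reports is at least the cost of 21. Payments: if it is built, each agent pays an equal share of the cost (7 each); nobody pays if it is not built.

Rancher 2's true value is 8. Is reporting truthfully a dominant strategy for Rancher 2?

Check each profile of the others' reports and compare truth against every alternative report.
Others report (5, 8): truth gives 1, best alternative gives 0.
Others report (6, 8): truth gives 1, best alternative gives 0.
Others report (8, 5): truth gives 1, best alternative gives 0.
Others report (8, 6): truth gives 1, best alternative gives 0.
Others report (8, 8): truth gives 1, best alternative gives 1.
Others report (5, 5): truth gives 0, best alternative gives 0.
(Remaining 3 profiles checked similarly; truth is weakly best in each.)
In every case the truthful report is at least as good as any alternative, so it is a dominant strategy.

Yes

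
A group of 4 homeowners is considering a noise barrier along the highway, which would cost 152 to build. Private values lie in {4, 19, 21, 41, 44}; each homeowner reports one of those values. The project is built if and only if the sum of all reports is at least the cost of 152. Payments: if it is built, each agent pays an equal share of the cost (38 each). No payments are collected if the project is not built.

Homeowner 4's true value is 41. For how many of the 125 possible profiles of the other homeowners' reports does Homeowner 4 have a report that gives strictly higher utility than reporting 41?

3

Others report (21, 44, 44): truth gives 0; report 44 gives 3 > 0. Violating.
Others report (44, 21, 44): truth gives 0; report 44 gives 3 > 0. Violating.
Others report (44, 44, 21): truth gives 0; report 44 gives 3 > 0. Violating.
Others report (4, 4, 4): truth gives 0; no alternative beats it.
Others report (4, 4, 19): truth gives 0; no alternative beats it.
(Checking all 125 profiles: 3 have a profitable deviation, 122 do not.)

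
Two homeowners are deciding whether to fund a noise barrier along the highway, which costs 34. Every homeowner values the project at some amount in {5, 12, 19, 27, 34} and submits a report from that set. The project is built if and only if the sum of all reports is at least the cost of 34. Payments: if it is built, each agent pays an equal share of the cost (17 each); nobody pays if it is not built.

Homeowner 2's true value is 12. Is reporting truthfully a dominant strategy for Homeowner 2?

No

Consider the case where Homeowner 1 reports 27.
Truthful report 12: project built, pays 17, utility 12 - 17 = -5.
Report 5 instead: project not built, utility 0.
Since 0 > -5, reporting 5 is strictly better here, so truthful reporting is not dominant.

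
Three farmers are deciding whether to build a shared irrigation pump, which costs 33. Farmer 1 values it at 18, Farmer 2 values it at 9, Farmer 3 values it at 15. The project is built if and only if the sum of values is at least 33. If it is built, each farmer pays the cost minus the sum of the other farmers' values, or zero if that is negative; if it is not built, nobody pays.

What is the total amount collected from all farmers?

15

Total value 42 ≥ cost 33, so it is built.
Farmer 1: others sum to 24; max(0, 33 - 24) = 9.
Farmer 2: others sum to 33; max(0, 33 - 33) = 0.
Farmer 3: others sum to 27; max(0, 33 - 27) = 6.
Total collected = 9 + 0 + 6 = 15.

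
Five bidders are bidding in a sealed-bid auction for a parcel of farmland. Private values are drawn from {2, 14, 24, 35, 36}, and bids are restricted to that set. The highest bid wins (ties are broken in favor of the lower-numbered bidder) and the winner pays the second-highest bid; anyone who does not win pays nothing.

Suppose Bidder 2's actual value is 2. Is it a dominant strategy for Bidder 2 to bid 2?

Check each profile of the others' bids and compare truth against every alternative bid.
Others bid (2, 2, 2, 14): truth gives 0, best alternative gives -12.
Others bid (2, 2, 14, 2): truth gives 0, best alternative gives -12.
Others bid (2, 2, 14, 14): truth gives 0, best alternative gives -12.
Others bid (2, 14, 2, 2): truth gives 0, best alternative gives -12.
Others bid (2, 14, 2, 14): truth gives 0, best alternative gives -12.
Others bid (2, 14, 14, 2): truth gives 0, best alternative gives -12.
(Remaining 619 profiles checked similarly; truth is weakly best in each.)
In every case the truthful bid is at least as good as any alternative, so it is a dominant strategy.

Yes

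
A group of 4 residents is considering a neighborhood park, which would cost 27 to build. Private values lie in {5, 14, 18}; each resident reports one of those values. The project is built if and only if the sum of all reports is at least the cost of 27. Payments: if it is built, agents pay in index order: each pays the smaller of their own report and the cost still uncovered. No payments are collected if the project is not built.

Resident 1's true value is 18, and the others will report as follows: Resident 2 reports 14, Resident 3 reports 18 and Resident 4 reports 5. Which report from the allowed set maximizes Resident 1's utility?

5

Report 5: project built, pays 5, utility 18 - 5 = 13.
Report 14: project built, pays 14, utility 18 - 14 = 4.
Report 18: project built, pays 18, utility 18 - 18 = 0.
The best choice is 5 with utility 13.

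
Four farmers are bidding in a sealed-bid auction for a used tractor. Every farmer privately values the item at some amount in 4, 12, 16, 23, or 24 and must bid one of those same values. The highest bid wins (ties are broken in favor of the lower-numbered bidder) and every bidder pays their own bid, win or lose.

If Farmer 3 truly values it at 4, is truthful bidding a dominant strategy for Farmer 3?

Check each profile of the others' bids and compare truth against every alternative bid.
Others bid (4, 4, 16): truth gives -4, best alternative gives -12.
Others bid (4, 4, 23): truth gives -4, best alternative gives -12.
Others bid (4, 4, 24): truth gives -4, best alternative gives -12.
Others bid (4, 12, 4): truth gives -4, best alternative gives -12.
Others bid (4, 12, 12): truth gives -4, best alternative gives -12.
Others bid (4, 12, 16): truth gives -4, best alternative gives -12.
(Remaining 119 profiles checked similarly; truth is weakly best in each.)
In every case the truthful bid is at least as good as any alternative, so it is a dominant strategy.

Yes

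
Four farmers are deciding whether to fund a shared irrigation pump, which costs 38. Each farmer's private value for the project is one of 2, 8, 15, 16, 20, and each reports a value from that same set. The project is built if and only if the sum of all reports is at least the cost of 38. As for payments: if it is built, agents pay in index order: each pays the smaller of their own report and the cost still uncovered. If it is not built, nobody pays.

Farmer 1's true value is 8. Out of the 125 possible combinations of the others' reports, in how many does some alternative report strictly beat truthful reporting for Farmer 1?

Others report (2, 15, 20): truth gives 0; report 2 gives 6 > 0. Violating.
Others report (2, 16, 20): truth gives 0; report 2 gives 6 > 0. Violating.
Others report (2, 20, 15): truth gives 0; report 2 gives 6 > 0. Violating.
Others report (2, 20, 16): truth gives 0; report 2 gives 6 > 0. Violating.
Others report (2, 2, 2): truth gives 0; no alternative beats it.
Others report (2, 2, 8): truth gives 0; no alternative beats it.
(Checking all 125 profiles: 72 have a profitable deviation, 53 do not.)

72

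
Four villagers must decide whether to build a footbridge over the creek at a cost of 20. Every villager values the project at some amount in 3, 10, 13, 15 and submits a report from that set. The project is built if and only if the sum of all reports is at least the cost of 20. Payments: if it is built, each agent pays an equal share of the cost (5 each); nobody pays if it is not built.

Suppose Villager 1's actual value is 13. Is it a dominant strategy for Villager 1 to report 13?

Check each profile of the others' reports and compare truth against every alternative report.
Others report (3, 3, 3): truth gives 8, best alternative gives 8.
Others report (3, 3, 10): truth gives 8, best alternative gives 8.
Others report (3, 3, 13): truth gives 8, best alternative gives 8.
Others report (3, 3, 15): truth gives 8, best alternative gives 8.
Others report (3, 10, 3): truth gives 8, best alternative gives 8.
Others report (3, 10, 10): truth gives 8, best alternative gives 8.
(Remaining 58 profiles checked similarly; truth is weakly best in each.)
In every case the truthful report is at least as good as any alternative, so it is a dominant strategy.

Yes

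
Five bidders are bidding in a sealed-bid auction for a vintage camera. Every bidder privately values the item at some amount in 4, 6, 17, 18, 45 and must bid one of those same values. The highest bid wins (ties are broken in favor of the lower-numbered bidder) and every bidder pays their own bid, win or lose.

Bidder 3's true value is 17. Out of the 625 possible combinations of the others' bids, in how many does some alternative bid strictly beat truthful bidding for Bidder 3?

593

Others bid (4, 4, 4, 4): truth gives 0; bid 6 gives 11 > 0. Violating.
Others bid (4, 4, 4, 6): truth gives 0; bid 6 gives 11 > 0. Violating.
Others bid (4, 4, 4, 18): truth gives -17; bid 18 gives -1 > -17. Violating.
Others bid (4, 4, 4, 45): truth gives -17; bid 4 gives -4 > -17. Violating.
Others bid (4, 4, 4, 17): truth gives 0; no alternative beats it.
Others bid (4, 4, 6, 17): truth gives 0; no alternative beats it.
(Checking all 625 profiles: 593 have a profitable deviation, 32 do not.)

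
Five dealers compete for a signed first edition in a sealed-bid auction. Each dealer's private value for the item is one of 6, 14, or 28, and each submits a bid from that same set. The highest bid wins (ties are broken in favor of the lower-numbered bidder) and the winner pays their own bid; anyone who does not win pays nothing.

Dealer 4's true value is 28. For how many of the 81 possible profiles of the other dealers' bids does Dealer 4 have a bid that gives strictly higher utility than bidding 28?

2

Others bid (6, 6, 6, 6): truth gives 0; bid 14 gives 14 > 0. Violating.
Others bid (6, 6, 6, 14): truth gives 0; bid 14 gives 14 > 0. Violating.
Others bid (6, 6, 6, 28): truth gives 0; no alternative beats it.
Others bid (6, 6, 14, 6): truth gives 0; no alternative beats it.
(Checking all 81 profiles: 2 have a profitable deviation, 79 do not.)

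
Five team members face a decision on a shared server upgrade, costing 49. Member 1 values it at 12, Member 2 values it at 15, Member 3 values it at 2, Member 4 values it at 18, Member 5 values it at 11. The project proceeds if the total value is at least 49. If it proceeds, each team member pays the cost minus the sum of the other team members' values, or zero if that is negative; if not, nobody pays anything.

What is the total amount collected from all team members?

Total value 58 ≥ cost 49, so it is built.
Member 1: others sum to 46; max(0, 49 - 46) = 3.
Member 2: others sum to 43; max(0, 49 - 43) = 6.
Member 3: others sum to 56; max(0, 49 - 56) = 0.
Member 4: others sum to 40; max(0, 49 - 40) = 9.
Member 5: others sum to 47; max(0, 49 - 47) = 2.
Total collected = 3 + 6 + 0 + 9 + 2 = 20.

20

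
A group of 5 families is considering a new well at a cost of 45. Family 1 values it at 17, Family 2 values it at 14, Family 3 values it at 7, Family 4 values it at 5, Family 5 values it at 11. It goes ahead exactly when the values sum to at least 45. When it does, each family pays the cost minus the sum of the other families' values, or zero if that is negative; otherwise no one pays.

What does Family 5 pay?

Total value 54 ≥ cost 45, so the project is built.
The other families' values sum to 43.
Cost minus that sum is 45 - 43 = 2.

2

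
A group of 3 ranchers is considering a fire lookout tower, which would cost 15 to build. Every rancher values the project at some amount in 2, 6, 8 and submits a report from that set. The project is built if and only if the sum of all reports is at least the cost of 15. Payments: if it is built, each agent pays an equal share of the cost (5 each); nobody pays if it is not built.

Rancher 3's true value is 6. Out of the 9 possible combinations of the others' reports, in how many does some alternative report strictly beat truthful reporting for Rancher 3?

Others report (2, 6): truth gives 0; report 8 gives 1 > 0. Violating.
Others report (6, 2): truth gives 0; report 8 gives 1 > 0. Violating.
Others report (2, 2): truth gives 0; no alternative beats it.
Others report (2, 8): truth gives 1; no alternative beats it.
(Checking all 9 profiles: 2 have a profitable deviation, 7 do not.)

2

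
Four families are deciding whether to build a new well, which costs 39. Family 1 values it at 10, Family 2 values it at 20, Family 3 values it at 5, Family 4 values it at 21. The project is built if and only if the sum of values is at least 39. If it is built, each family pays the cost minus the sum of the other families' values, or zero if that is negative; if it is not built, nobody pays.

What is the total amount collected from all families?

Total value 56 ≥ cost 39, so it is built.
Family 1: others sum to 46; max(0, 39 - 46) = 0.
Family 2: others sum to 36; max(0, 39 - 36) = 3.
Family 3: others sum to 51; max(0, 39 - 51) = 0.
Family 4: others sum to 35; max(0, 39 - 35) = 4.
Total collected = 0 + 3 + 0 + 4 = 7.

7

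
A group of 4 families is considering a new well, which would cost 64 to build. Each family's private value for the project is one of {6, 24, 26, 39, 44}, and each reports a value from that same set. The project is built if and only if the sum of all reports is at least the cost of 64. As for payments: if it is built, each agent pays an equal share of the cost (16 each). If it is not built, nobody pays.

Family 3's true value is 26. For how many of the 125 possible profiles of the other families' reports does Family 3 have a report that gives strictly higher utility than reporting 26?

3

Others report (6, 6, 24): truth gives 0; report 39 gives 10 > 0. Violating.
Others report (6, 24, 6): truth gives 0; report 39 gives 10 > 0. Violating.
Others report (24, 6, 6): truth gives 0; report 39 gives 10 > 0. Violating.
Others report (6, 6, 6): truth gives 0; no alternative beats it.
Others report (6, 6, 26): truth gives 10; no alternative beats it.
(Checking all 125 profiles: 3 have a profitable deviation, 122 do not.)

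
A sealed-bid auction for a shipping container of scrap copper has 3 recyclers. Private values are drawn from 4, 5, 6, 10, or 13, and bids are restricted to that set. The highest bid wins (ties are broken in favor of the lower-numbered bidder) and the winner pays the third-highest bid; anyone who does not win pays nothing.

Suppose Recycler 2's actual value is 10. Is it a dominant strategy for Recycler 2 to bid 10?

No

Consider the case where Recycler 1 bids 4 and Recycler 3 bids 13.
Truthful bid 10: loses, pays 0, utility 0.
Bid 13 instead: wins, pays 4, utility 10 - 4 = 6.
Since 6 > 0, bidding 13 is strictly better here, so truthful bidding is not dominant.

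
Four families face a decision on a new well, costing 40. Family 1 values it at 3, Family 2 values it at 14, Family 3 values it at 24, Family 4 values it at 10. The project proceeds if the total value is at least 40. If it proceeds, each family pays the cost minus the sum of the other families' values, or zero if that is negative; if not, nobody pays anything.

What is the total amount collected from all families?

16

Total value 51 ≥ cost 40, so it is built.
Family 1: others sum to 48; max(0, 40 - 48) = 0.
Family 2: others sum to 37; max(0, 40 - 37) = 3.
Family 3: others sum to 27; max(0, 40 - 27) = 13.
Family 4: others sum to 41; max(0, 40 - 41) = 0.
Total collected = 0 + 3 + 13 + 0 = 16.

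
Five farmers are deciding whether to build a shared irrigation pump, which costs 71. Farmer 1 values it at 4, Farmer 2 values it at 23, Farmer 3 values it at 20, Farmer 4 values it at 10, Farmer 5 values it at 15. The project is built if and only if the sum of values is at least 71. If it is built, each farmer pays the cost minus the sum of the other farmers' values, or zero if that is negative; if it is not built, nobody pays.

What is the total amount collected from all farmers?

Total value 72 ≥ cost 71, so it is built.
Farmer 1: others sum to 68; max(0, 71 - 68) = 3.
Farmer 2: others sum to 49; max(0, 71 - 49) = 22.
Farmer 3: others sum to 52; max(0, 71 - 52) = 19.
Farmer 4: others sum to 62; max(0, 71 - 62) = 9.
Farmer 5: others sum to 57; max(0, 71 - 57) = 14.
Total collected = 3 + 22 + 19 + 9 + 14 = 67.

67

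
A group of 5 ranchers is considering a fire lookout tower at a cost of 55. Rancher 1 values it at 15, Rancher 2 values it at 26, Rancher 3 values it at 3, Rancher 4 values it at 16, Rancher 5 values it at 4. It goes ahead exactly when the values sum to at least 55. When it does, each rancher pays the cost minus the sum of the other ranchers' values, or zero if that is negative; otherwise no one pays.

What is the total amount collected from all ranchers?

Total value 64 ≥ cost 55, so it is built.
Rancher 1: others sum to 49; max(0, 55 - 49) = 6.
Rancher 2: others sum to 38; max(0, 55 - 38) = 17.
Rancher 3: others sum to 61; max(0, 55 - 61) = 0.
Rancher 4: others sum to 48; max(0, 55 - 48) = 7.
Rancher 5: others sum to 60; max(0, 55 - 60) = 0.
Total collected = 6 + 17 + 0 + 7 + 0 = 30.

30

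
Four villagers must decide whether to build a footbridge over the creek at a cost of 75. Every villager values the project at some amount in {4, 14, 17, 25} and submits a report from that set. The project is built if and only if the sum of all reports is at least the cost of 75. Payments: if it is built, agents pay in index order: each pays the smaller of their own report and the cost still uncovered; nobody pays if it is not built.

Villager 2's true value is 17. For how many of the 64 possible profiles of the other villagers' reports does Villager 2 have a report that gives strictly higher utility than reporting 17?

7

Others report (14, 25, 25): truth gives 0; report 14 gives 3 > 0. Violating.
Others report (17, 25, 25): truth gives 0; report 14 gives 3 > 0. Violating.
Others report (25, 14, 25): truth gives 0; report 14 gives 3 > 0. Violating.
Others report (25, 17, 25): truth gives 0; report 14 gives 3 > 0. Violating.
Others report (4, 4, 4): truth gives 0; no alternative beats it.
Others report (4, 4, 14): truth gives 0; no alternative beats it.
(Checking all 64 profiles: 7 have a profitable deviation, 57 do not.)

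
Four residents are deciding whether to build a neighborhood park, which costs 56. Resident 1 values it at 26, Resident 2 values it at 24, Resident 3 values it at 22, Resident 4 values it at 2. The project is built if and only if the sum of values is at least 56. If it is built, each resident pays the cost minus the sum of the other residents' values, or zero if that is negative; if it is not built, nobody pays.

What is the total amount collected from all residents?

Total value 74 ≥ cost 56, so it is built.
Resident 1: others sum to 48; max(0, 56 - 48) = 8.
Resident 2: others sum to 50; max(0, 56 - 50) = 6.
Resident 3: others sum to 52; max(0, 56 - 52) = 4.
Resident 4: others sum to 72; max(0, 56 - 72) = 0.
Total collected = 8 + 6 + 4 + 0 = 18.

18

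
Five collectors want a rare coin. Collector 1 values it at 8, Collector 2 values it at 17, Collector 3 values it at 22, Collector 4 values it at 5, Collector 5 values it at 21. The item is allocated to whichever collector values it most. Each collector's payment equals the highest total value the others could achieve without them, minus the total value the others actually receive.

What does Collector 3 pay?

21

Collector 3 has the highest value and receives the item.
Without Collector 3, the item would go to the next-highest value, 21, so the others could achieve 21.
With Collector 3 present and winning, the others receive nothing, so their total is 0.
Payment = 21 - 0 = 21.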